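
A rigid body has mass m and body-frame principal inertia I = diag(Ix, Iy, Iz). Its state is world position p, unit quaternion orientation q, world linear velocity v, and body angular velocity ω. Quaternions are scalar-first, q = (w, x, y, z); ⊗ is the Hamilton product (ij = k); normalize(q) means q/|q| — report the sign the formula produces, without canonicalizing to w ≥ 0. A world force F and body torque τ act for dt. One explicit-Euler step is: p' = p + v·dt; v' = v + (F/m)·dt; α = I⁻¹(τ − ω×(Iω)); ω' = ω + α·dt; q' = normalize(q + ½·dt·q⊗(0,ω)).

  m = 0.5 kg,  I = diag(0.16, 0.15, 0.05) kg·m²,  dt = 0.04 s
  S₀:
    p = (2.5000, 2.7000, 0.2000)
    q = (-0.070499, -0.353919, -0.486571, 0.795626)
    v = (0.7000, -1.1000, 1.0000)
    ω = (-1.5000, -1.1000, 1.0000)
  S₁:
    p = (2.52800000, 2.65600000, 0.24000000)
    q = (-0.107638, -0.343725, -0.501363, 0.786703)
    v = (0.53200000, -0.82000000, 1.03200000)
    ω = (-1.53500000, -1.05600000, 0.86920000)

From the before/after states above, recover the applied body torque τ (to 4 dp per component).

ω₁ − ω₀ = (-0.03500000, 0.04400000, -0.13080000)
gyro term ω₀×Iω₀ = (0.1100, -0.1650, -0.0165)
τ = I·(Δω/dt) + ω₀×(Iω₀) = (-0.0300, 0.0000, -0.1800)

τ = (-0.0300, 0.0000, -0.1800)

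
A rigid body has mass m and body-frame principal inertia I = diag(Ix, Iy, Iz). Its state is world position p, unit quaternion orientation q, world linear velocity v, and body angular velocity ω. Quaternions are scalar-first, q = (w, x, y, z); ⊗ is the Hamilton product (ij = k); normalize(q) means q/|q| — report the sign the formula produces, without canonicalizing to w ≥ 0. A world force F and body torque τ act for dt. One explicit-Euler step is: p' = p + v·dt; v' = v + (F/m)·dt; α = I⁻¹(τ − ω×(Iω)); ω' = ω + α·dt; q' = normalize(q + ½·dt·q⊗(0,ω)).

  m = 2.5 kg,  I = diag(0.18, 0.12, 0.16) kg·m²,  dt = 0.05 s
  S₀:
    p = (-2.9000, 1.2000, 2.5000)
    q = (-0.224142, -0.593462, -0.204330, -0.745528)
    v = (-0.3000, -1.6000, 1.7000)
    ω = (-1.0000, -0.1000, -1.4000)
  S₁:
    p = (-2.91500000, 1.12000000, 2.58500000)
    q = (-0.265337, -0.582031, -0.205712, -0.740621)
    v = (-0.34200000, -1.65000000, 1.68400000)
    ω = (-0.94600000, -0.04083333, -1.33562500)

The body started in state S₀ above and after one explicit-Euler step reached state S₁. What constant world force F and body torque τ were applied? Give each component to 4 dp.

F = (-2.1000, -2.5000, -0.8000)
τ = (0.2000, 0.1700, 0.2000)

ω₁ − ω₀ = (0.05400000, 0.05916667, 0.06437500)
ω₀×(Iω₀) = (0.0056, 0.0280, -0.0060)
τ = I·(Δω/dt) + ω₀×(Iω₀) = (0.2000, 0.1700, 0.2000)
Δv = v₁−v₀ = (-0.04200000, -0.05000000, -0.01600000)
m·(v₁−v₀)/dt = (-2.1000, -2.5000, -0.8000)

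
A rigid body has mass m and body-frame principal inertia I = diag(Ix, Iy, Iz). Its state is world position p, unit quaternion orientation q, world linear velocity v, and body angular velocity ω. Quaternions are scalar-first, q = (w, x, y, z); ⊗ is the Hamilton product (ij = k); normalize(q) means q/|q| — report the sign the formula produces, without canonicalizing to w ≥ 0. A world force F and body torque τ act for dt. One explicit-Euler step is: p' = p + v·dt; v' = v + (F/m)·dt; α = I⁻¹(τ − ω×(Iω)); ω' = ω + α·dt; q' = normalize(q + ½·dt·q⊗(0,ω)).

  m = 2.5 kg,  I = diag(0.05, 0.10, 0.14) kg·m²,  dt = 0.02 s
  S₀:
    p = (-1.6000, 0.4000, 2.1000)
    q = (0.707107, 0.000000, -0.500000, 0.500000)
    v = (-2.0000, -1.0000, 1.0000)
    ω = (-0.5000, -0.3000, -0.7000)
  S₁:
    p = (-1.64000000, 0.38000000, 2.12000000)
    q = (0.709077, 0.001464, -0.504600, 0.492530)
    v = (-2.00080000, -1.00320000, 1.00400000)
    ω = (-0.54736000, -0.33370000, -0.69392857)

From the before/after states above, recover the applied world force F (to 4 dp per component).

F = (-0.1000, -0.4000, 0.5000)

Δv = v₁−v₀ = (-0.00080000, -0.00320000, 0.00400000)
applied force F = (-0.1000, -0.4000, 0.5000)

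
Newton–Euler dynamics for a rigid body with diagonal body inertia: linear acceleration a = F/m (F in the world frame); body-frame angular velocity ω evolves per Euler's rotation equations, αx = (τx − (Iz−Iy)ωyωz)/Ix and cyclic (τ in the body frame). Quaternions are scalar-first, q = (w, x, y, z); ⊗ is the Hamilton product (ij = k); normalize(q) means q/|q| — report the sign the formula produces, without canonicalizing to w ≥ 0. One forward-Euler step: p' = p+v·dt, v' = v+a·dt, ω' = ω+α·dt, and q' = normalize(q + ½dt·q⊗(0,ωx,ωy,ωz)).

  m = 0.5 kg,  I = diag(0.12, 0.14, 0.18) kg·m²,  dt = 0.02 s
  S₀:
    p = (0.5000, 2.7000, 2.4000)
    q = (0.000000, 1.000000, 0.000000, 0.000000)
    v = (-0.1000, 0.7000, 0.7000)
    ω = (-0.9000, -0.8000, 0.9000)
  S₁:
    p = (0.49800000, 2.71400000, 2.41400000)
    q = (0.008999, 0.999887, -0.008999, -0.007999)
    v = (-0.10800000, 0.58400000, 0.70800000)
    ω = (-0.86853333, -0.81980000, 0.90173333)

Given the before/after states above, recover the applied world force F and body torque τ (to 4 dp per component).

F = (-0.2000, -2.9000, 0.2000)
τ = (0.1600, -0.0900, 0.0300)

Δω = ω₁−ω₀ = (0.03146667, -0.01980000, 0.00173333)
I·α + gyro = (0.1600, -0.0900, 0.0300)
Δv = v₁−v₀ = (-0.00800000, -0.11600000, 0.00800000)
F = m·Δv/dt = (-0.2000, -2.9000, 0.2000)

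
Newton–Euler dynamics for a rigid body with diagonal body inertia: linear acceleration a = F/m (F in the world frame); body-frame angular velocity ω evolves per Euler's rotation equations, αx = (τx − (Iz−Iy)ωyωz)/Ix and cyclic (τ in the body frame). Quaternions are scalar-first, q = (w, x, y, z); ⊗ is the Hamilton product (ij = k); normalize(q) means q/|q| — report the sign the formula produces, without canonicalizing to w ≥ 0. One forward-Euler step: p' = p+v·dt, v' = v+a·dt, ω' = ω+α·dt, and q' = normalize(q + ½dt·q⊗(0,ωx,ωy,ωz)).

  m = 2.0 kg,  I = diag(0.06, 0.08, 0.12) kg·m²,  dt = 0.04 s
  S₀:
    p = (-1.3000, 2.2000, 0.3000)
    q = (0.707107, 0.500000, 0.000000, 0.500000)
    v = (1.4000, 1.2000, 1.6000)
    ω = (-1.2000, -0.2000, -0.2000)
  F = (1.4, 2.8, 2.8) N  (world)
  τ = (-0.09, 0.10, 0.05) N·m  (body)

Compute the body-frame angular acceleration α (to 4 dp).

ω×(Iω) gyroscopic = (0.0016, -0.0144, 0.0048)
(τ − ω×Iω)/I = (-1.5267, 1.4300, 0.3767)

α = (-1.5267, 1.4300, 0.3767)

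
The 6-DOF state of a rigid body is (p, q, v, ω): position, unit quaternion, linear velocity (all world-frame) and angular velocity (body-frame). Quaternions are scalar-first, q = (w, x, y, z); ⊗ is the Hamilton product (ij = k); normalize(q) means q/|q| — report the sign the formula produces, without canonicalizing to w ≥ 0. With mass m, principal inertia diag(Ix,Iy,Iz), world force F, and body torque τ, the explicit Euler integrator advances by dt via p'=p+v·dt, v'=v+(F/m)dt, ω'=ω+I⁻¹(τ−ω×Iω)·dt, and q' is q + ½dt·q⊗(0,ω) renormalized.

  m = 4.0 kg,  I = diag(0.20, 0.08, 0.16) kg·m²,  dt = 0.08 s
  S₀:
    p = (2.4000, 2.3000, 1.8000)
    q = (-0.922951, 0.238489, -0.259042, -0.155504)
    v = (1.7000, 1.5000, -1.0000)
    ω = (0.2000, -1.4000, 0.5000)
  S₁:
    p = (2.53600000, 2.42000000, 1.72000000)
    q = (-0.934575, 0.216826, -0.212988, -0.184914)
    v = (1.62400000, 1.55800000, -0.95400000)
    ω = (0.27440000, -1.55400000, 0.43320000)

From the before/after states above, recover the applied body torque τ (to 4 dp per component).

τ = (0.1300, -0.1500, -0.1000)

rate change Δω = (0.07440000, -0.15400000, -0.06680000)
precession coupling = (-0.0560, 0.0040, 0.0336)
τ = I·(Δω/dt) + ω₀×(Iω₀) = (0.1300, -0.1500, -0.1000)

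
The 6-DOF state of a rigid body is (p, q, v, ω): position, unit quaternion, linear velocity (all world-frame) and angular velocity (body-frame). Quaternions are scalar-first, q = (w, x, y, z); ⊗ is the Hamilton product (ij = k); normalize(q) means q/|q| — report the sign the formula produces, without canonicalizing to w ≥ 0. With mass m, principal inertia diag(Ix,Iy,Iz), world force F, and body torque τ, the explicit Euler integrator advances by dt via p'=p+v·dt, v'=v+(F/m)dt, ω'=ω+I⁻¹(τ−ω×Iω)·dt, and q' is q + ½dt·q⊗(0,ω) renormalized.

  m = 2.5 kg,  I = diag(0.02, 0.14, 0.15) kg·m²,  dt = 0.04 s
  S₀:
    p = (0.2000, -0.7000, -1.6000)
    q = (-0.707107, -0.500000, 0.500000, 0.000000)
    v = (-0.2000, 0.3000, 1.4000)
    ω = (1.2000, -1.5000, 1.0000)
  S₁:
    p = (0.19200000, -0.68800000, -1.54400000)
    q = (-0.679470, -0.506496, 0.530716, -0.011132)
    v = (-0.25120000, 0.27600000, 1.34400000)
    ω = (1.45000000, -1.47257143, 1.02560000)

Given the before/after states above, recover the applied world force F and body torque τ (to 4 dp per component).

F = (-3.2000, -1.5000, -3.5000)
τ = (0.1100, -0.0600, -0.1200)

v₁ − v₀ = (-0.05120000, -0.02400000, -0.05600000)
F = m·Δv/dt = (-3.2000, -1.5000, -3.5000)
Δω = ω₁−ω₀ = (0.25000000, 0.02742857, 0.02560000)
gyro term ω₀×Iω₀ = (-0.0150, -0.1560, -0.2160)
I·α + gyro = (0.1100, -0.0600, -0.1200)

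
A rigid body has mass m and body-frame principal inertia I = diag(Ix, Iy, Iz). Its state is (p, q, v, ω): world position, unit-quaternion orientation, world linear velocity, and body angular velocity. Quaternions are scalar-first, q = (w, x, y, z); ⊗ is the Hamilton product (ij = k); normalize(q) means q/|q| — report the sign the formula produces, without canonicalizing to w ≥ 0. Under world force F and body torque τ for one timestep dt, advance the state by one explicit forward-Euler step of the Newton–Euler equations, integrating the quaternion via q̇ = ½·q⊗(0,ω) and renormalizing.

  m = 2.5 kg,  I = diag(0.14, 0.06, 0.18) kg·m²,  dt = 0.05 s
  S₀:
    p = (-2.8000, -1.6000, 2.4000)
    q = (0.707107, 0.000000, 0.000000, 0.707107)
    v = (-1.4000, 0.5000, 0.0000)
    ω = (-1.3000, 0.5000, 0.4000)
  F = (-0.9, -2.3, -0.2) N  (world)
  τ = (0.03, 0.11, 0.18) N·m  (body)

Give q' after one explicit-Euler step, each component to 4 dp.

q⊗(0,ω) = (-0.2828428, -1.2727926, -0.5656856, 0.2828428)
q' = normalize(q + ½dt·q⊗(0,ω)) = (0.6996, -0.0318, -0.0141, 0.7137)

q' = (0.6996, -0.0318, -0.0141, 0.7137)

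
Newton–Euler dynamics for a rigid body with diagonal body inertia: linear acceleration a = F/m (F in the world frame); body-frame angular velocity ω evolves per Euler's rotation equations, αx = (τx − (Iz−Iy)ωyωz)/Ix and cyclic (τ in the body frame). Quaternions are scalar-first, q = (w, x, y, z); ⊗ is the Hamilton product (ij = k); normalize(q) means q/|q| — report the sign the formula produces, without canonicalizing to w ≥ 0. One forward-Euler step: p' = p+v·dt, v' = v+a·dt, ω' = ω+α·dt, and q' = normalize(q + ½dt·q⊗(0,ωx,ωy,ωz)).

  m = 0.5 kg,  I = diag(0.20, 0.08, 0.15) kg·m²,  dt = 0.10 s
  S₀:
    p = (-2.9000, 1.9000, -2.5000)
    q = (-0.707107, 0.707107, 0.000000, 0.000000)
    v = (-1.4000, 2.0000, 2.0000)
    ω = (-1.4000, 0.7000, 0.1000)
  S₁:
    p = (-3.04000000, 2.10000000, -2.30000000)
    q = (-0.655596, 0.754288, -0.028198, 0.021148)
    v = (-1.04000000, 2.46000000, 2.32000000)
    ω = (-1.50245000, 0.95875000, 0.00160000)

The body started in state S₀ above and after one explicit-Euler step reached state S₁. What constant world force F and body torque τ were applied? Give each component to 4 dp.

F = (1.8000, 2.3000, 1.6000)
τ = (-0.2000, 0.2000, -0.0300)

velocity change Δv = (0.36000000, 0.46000000, 0.32000000)
m·(v₁−v₀)/dt = (1.8000, 2.3000, 1.6000)
ω₁ − ω₀ = (-0.10245000, 0.25875000, -0.09840000)
gyro term ω₀×Iω₀ = (0.0049, -0.0070, 0.1176)
τ = I·(Δω/dt) + ω₀×(Iω₀) = (-0.2000, 0.2000, -0.0300)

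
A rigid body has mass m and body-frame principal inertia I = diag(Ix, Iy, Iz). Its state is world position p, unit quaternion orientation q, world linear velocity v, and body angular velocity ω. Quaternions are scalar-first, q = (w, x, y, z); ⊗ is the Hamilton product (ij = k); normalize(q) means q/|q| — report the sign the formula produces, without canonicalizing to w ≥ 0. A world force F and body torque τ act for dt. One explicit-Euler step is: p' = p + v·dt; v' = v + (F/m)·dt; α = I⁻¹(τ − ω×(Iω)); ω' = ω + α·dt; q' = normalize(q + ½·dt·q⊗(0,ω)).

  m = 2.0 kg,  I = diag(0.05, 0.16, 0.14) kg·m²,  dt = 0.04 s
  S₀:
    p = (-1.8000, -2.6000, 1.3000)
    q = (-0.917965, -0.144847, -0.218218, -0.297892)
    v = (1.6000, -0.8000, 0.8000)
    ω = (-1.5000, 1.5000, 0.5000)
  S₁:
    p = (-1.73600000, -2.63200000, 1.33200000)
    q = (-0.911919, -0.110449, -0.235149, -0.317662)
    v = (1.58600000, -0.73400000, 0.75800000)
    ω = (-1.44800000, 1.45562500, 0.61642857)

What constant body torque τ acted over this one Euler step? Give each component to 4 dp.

ω₁ − ω₀ = (0.05200000, -0.04437500, 0.11642857)
gyro term ω₀×Iω₀ = (-0.0150, 0.0675, -0.2475)
τ = I·(Δω/dt) + ω₀×(Iω₀) = (0.0500, -0.1100, 0.1600)

τ = (0.0500, -0.1100, 0.1600)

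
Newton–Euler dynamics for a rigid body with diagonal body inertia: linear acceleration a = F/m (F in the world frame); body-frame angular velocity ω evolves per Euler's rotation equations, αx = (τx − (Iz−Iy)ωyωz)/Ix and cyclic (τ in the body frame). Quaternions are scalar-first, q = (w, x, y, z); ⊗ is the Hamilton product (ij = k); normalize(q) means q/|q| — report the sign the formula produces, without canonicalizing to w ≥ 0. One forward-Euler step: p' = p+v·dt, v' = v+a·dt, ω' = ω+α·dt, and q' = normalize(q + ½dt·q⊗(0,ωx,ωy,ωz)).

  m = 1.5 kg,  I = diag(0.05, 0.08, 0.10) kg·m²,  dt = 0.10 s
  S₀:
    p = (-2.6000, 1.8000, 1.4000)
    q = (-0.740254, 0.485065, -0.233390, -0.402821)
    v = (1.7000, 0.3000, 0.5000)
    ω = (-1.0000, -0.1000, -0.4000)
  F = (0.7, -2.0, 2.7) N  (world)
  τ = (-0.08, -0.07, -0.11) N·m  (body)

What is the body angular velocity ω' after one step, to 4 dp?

(τ − ω×Iω)/I = (-1.6160, -0.6250, -1.1300)
ω + α·dt = (-1.1616, -0.1625, -0.5130)

ω' = (-1.1616, -0.1625, -0.5130)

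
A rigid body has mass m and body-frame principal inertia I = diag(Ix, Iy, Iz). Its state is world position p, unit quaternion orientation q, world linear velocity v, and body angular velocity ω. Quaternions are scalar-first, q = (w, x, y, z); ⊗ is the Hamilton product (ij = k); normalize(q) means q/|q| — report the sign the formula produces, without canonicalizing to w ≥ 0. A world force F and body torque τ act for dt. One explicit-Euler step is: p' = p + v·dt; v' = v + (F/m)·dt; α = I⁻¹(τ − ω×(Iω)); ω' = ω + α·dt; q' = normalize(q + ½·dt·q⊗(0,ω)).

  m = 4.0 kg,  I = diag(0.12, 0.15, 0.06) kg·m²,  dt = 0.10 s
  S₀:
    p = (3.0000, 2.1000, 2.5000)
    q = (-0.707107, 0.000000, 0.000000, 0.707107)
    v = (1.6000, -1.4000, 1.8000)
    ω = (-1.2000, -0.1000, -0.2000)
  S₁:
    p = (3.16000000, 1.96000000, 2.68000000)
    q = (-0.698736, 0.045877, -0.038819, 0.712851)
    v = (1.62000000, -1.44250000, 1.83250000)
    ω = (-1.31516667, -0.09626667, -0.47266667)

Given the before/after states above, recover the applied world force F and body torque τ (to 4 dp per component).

ω₁ − ω₀ = (-0.11516667, 0.00373333, -0.27266667)
τ = I·(Δω/dt) + ω₀×(Iω₀) = (-0.1400, 0.0200, -0.1600)
velocity change Δv = (0.02000000, -0.04250000, 0.03250000)
F = m·Δv/dt = (0.8000, -1.7000, 1.3000)

F = (0.8000, -1.7000, 1.3000)
τ = (-0.1400, 0.0200, -0.1600)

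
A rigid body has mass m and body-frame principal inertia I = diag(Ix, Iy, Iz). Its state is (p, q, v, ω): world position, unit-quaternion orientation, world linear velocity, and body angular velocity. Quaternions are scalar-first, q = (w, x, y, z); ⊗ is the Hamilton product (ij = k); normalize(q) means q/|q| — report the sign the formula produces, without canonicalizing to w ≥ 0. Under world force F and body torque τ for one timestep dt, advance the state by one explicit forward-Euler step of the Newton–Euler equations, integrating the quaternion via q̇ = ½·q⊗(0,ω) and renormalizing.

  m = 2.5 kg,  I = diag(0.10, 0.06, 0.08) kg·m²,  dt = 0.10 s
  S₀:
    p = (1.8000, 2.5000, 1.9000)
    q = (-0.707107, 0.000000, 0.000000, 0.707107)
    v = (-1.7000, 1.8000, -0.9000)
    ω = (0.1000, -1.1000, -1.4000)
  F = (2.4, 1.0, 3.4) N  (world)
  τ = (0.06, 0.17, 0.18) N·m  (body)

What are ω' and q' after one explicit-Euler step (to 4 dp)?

ω' = (0.1292, -0.8120, -1.1805)
q' = (-0.6550, 0.0352, 0.0423, 0.7536)

gyro term ω×Iω = (0.0308, -0.0028, 0.0044)
α = I⁻¹(τ − ω×Iω) = (0.2920, 2.8800, 2.1950)
new body rate ω' = (0.1292, -0.8120, -1.1805)
Hamilton product q⊗(0,ω) = (0.9899498, 0.7071070, 0.8485284, 0.9899498)
q + ½dt·q⊗(0,ω), renormalized = (-0.6550, 0.0352, 0.0423, 0.7536)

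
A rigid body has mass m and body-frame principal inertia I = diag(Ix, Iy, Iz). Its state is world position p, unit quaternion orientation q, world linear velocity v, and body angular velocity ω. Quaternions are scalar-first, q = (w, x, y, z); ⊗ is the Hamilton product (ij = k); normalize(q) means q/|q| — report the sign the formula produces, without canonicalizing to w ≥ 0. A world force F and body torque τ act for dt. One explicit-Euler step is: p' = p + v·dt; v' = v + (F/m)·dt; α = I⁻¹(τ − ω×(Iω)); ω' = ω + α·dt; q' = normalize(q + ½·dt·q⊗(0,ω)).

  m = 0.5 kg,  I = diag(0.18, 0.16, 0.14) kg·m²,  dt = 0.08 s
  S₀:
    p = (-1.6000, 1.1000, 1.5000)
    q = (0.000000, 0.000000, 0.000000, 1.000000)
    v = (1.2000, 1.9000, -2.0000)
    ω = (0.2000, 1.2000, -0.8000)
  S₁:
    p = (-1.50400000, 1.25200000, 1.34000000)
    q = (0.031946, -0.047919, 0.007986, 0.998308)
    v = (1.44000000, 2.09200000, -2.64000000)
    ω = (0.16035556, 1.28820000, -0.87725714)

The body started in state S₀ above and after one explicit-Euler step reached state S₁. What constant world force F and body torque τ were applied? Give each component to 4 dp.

F = (1.5000, 1.2000, -4.0000)
τ = (-0.0700, 0.1700, -0.1400)

velocity change Δv = (0.24000000, 0.19200000, -0.64000000)
applied force F = (1.5000, 1.2000, -4.0000)
Δω = ω₁−ω₀ = (-0.03964444, 0.08820000, -0.07725714)
applied torque τ = (-0.0700, 0.1700, -0.1400)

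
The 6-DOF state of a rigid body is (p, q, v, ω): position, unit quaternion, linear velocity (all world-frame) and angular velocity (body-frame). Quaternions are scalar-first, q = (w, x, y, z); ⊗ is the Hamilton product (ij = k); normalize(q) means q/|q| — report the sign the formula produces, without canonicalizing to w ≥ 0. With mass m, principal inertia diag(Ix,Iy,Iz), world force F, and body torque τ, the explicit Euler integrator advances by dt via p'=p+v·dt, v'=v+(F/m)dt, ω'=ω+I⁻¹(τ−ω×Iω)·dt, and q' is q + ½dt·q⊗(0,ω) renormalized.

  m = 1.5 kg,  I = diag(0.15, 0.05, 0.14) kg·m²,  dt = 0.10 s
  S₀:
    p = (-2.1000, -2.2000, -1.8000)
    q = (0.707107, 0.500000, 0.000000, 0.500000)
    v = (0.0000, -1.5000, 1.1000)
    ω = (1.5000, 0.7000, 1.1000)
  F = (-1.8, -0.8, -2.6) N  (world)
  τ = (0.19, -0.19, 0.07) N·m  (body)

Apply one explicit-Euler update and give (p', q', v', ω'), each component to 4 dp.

p' = (-2.1000, -2.3500, -1.6900)
q' = (0.6390, 0.5329, 0.0346, 0.5537)
v' = (-0.1200, -1.5533, 0.9267)
ω' = (1.5805, 0.2870, 1.2250)

a = (-1.2000, -0.5333, -1.7333)
p' = p + v·dt = (-2.1000, -2.3500, -1.6900)
v + (F/m)dt = (-0.1200, -1.5533, 0.9267)
gyro term ω×Iω = (0.0693, 0.0165, -0.1050)
(τ − ω×Iω)/I = (0.8047, -4.1300, 1.2500)
new body rate ω' = (1.5805, 0.2870, 1.2250)
Hamilton product q⊗(0,ω) = (-1.3000000, 0.7106605, 0.6949749, 1.1278177)
q' = normalize(q + ½dt·q⊗(0,ω)) = (0.6390, 0.5329, 0.0346, 0.5537)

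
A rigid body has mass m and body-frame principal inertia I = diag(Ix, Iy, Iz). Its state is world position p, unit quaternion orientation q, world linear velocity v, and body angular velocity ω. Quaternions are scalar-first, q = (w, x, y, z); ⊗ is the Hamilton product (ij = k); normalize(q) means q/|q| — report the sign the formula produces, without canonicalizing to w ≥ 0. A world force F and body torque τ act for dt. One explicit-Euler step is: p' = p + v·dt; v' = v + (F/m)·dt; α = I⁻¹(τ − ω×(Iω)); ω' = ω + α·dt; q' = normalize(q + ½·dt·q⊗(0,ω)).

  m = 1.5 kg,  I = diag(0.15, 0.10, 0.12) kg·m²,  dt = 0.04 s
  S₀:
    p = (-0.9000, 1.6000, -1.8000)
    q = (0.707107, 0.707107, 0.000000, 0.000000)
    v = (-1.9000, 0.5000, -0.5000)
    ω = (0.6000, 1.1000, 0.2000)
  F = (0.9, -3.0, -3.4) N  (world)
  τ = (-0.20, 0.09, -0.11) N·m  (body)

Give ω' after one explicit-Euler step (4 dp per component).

(τ − ω×Iω)/I = (-1.3627, 0.8640, -0.6417)
new body rate ω' = (0.5455, 1.1346, 0.1743)

ω' = (0.5455, 1.1346, 0.1743)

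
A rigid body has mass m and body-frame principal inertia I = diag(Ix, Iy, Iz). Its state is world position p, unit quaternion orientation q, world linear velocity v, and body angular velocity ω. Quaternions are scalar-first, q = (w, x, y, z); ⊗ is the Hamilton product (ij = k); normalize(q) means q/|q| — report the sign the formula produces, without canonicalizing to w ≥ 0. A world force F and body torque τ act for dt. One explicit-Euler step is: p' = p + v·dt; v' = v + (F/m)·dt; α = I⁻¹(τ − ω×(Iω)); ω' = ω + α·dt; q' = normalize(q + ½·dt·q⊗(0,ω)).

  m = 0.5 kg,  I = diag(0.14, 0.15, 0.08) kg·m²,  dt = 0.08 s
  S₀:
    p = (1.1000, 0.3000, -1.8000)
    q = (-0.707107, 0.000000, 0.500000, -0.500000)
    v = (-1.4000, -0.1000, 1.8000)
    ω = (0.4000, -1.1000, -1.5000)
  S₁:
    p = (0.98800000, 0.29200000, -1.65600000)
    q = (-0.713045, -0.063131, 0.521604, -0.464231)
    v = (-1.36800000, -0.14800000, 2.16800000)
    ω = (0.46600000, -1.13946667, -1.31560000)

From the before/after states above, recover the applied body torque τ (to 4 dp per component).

Δω = ω₁−ω₀ = (0.06600000, -0.03946667, 0.18440000)
precession coupling = (-0.1155, -0.0360, -0.0044)
applied torque τ = (0.0000, -0.1100, 0.1800)

τ = (0.0000, -0.1100, 0.1800)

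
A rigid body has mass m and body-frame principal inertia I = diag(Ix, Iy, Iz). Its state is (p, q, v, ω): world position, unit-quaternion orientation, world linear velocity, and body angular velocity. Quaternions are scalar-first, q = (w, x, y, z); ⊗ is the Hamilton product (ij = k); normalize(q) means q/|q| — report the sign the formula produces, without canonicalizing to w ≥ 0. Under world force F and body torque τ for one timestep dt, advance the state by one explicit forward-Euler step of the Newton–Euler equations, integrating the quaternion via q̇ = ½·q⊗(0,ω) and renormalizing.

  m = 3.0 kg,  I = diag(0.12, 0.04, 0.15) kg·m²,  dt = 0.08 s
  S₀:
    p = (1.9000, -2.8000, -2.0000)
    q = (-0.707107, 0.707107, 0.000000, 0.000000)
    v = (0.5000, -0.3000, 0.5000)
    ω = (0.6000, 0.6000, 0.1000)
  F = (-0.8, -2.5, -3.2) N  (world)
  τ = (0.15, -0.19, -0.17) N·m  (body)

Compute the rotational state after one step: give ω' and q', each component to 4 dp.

ω' = (0.6956, 0.2236, 0.0247)
q' = (-0.7237, 0.6897, -0.0198, 0.0141)

precession coupling ω×(Iω) = (0.0066, -0.0018, -0.0288)
α = I⁻¹(τ − ω×Iω) = (1.1950, -4.7050, -0.9413)
ω + α·dt = (0.6956, 0.2236, 0.0247)
Hamilton product q⊗(0,ω) = (-0.4242642, -0.4242642, -0.4949749, 0.3535535)
q + ½dt·q⊗(0,ω), renormalized = (-0.7237, 0.6897, -0.0198, 0.0141)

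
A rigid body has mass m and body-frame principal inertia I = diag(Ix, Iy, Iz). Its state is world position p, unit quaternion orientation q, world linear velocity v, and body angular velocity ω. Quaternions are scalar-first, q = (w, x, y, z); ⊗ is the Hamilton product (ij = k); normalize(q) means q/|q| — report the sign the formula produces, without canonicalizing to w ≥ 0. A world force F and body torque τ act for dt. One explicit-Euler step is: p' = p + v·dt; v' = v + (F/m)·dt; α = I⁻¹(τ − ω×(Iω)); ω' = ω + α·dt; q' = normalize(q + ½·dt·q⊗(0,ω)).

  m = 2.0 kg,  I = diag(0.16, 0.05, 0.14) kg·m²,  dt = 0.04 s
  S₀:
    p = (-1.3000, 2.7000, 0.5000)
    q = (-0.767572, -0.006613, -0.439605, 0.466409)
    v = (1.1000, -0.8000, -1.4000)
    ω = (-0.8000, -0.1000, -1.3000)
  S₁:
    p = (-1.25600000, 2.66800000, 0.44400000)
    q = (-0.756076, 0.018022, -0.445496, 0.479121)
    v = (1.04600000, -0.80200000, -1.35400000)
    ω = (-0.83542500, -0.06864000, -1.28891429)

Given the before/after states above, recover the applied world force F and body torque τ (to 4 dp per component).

ω₁ − ω₀ = (-0.03542500, 0.03136000, 0.01108571)
I·α + gyro = (-0.1300, 0.0600, 0.0300)
velocity change Δv = (-0.05400000, -0.00200000, 0.04600000)
m·(v₁−v₀)/dt = (-2.7000, -0.1000, 2.3000)

F = (-2.7000, -0.1000, 2.3000)
τ = (-0.1300, 0.0600, 0.0300)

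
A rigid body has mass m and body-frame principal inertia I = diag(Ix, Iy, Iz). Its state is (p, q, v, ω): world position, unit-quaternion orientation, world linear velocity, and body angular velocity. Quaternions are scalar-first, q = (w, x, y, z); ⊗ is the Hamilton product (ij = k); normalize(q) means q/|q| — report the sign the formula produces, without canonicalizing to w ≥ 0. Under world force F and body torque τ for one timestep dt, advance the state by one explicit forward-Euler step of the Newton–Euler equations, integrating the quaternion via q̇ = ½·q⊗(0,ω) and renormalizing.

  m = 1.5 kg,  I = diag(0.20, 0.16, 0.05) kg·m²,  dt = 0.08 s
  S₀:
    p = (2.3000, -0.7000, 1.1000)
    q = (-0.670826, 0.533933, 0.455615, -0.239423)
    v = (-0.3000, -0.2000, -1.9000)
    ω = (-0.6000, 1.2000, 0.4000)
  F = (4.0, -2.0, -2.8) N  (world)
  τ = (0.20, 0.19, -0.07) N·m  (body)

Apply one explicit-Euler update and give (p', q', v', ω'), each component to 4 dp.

p' = (2.2760, -0.7160, 0.9480)
q' = (-0.6750, 0.5679, 0.4200, -0.2133)
v' = (-0.0867, -0.3067, -2.0493)
ω' = (-0.4989, 1.3130, 0.2419)

p + v·dt = (2.2760, -0.7160, 0.9480)
v + (F/m)dt = (-0.0867, -0.3067, -2.0493)
gyro term ω×Iω = (-0.0528, -0.0360, 0.0288)
angular accel α = (1.2640, 1.4125, -1.9760)
new body rate ω' = (-0.4989, 1.3130, 0.2419)
Hamilton product q⊗(0,ω) = (-0.1306090, 0.8720492, -0.8749106, 0.6457582)
updated quaternion q' = (-0.6750, 0.5679, 0.4200, -0.2133)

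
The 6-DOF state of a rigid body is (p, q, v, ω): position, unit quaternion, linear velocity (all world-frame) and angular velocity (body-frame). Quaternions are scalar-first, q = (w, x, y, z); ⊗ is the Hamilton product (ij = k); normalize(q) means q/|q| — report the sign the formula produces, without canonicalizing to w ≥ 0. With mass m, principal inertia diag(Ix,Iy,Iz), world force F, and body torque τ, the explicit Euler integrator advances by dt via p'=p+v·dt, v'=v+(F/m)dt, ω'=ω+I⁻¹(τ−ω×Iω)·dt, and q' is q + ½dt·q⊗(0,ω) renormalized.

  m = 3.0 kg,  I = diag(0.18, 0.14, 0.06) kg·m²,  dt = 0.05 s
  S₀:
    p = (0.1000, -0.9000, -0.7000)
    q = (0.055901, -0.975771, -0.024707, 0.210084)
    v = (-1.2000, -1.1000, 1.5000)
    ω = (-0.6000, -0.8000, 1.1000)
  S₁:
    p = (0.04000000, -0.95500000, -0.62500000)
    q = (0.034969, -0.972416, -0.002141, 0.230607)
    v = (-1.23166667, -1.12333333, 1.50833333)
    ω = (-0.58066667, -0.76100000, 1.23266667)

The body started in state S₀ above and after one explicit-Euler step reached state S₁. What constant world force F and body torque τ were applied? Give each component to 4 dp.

F = (-1.9000, -1.4000, 0.5000)
τ = (0.1400, 0.0300, 0.1400)

Δv = v₁−v₀ = (-0.03166667, -0.02333333, 0.00833333)
applied force F = (-1.9000, -1.4000, 0.5000)
rate change Δω = (0.01933333, 0.03900000, 0.13266667)
precession coupling = (0.0704, -0.0792, -0.0192)
τ = I·(Δω/dt) + ω₀×(Iω₀) = (0.1400, 0.0300, 0.1400)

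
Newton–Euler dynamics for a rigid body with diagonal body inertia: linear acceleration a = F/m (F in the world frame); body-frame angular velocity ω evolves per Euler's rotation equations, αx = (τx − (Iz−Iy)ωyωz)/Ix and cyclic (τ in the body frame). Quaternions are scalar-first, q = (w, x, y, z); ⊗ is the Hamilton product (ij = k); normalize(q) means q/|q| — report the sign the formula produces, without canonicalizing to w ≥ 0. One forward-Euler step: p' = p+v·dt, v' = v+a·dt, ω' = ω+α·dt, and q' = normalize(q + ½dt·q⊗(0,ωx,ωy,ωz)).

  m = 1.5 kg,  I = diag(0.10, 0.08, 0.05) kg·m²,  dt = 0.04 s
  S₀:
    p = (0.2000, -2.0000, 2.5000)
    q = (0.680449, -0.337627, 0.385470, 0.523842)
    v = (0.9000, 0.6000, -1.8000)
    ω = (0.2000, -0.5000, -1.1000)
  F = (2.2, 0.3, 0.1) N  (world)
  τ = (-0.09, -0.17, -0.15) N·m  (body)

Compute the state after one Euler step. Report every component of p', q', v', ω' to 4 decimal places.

a = (1.4667, 0.2000, 0.0667)
p + v·dt = (0.2360, -1.9760, 2.4280)
new velocity v' = (0.9587, 0.6080, -1.7973)
gyro term ω×Iω = (-0.0165, -0.0110, 0.0020)
α = I⁻¹(τ − ω×Iω) = (-0.7350, -1.9875, -3.0400)
ω' = ω + α·dt = (0.1706, -0.5795, -1.2216)
Hamilton product q⊗(0,ω) = (0.8364866, -0.0260062, -0.6068458, -0.6567744)
q + ½dt·q⊗(0,ω), renormalized = (0.6970, -0.3380, 0.3732, 0.5106)

p' = (0.2360, -1.9760, 2.4280)
q' = (0.6970, -0.3380, 0.3732, 0.5106)
v' = (0.9587, 0.6080, -1.7973)
ω' = (0.1706, -0.5795, -1.2216)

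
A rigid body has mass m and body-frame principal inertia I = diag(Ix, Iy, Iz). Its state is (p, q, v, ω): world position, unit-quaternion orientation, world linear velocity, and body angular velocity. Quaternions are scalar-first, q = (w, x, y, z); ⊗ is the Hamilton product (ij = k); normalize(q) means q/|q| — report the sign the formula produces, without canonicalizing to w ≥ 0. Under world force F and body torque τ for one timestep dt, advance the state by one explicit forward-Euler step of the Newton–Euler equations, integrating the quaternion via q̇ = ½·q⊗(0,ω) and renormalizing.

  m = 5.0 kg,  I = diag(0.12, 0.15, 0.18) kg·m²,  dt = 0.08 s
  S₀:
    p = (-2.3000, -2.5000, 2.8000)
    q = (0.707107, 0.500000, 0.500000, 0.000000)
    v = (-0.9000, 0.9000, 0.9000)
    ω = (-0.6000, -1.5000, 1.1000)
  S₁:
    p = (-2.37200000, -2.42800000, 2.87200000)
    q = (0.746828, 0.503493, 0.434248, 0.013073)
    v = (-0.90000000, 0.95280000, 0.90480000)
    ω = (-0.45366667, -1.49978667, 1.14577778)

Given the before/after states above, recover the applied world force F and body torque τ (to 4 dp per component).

F = (0.0000, 3.3000, 0.3000)
τ = (0.1700, 0.0400, 0.1300)

velocity change Δv = (0.00000000, 0.05280000, 0.00480000)
applied force F = (0.0000, 3.3000, 0.3000)
ω₁ − ω₀ = (0.14633333, 0.00021333, 0.04577778)
τ = I·(Δω/dt) + ω₀×(Iω₀) = (0.1700, 0.0400, 0.1300)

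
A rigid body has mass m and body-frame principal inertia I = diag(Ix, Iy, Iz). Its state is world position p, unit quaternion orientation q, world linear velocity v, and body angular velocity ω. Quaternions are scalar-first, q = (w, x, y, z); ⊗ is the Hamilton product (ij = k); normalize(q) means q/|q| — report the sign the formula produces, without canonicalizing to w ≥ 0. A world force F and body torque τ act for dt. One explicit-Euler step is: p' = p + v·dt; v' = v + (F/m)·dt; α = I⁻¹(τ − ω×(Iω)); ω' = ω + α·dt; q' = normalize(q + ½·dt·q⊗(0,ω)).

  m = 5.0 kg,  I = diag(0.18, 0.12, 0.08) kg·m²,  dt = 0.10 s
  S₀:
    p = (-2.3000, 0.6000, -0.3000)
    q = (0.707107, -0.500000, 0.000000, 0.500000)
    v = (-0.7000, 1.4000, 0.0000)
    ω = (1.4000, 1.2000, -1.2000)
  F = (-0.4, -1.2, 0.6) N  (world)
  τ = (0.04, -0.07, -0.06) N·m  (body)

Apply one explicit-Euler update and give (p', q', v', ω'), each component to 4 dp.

p' = (-2.3700, 0.7400, -0.3000)
q' = (0.7675, -0.4776, 0.0471, 0.4250)
v' = (-0.7080, 1.3760, 0.0120)
ω' = (1.3902, 1.2817, -1.1490)

a = (-0.0800, -0.2400, 0.1200)
new position p' = (-2.3700, 0.7400, -0.3000)
v + (F/m)dt = (-0.7080, 1.3760, 0.0120)
gyro term ω×Iω = (0.0576, -0.1680, -0.1008)
(τ − ω×Iω)/I = (-0.0978, 0.8167, 0.5100)
ω + α·dt = (1.3902, 1.2817, -1.1490)
q⊗(0,ω) = (1.3000000, 0.3899498, 0.9485284, -1.4485284)
updated quaternion q' = (0.7675, -0.4776, 0.0471, 0.4250)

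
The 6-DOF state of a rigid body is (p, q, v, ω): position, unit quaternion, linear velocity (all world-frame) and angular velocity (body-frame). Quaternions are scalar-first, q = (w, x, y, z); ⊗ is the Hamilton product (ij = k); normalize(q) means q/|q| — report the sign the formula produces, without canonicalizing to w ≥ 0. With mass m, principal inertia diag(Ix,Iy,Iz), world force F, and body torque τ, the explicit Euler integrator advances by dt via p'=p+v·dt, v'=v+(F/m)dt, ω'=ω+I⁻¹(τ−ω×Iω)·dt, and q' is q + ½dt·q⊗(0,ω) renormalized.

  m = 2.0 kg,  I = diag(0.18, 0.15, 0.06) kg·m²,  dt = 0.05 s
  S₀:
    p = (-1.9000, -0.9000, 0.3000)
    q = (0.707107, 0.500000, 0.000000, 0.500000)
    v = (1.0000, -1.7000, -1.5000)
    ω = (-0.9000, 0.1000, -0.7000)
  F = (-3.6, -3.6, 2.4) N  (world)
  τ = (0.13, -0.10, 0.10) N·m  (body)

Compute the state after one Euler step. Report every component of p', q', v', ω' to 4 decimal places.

p' = p + v·dt = (-1.8500, -0.9850, 0.2250)
v' = v + a·dt = (0.9100, -1.7900, -1.4400)
gyro term ω×Iω = (0.0063, 0.0756, 0.0027)
(τ − ω×Iω)/I = (0.6872, -1.1707, 1.6217)
new body rate ω' = (-0.8656, 0.0415, -0.6189)
Hamilton product q⊗(0,ω) = (0.8000000, -0.6863963, -0.0292893, -0.4449749)
updated quaternion q' = (0.7268, 0.4826, -0.0007, 0.4887)

p' = (-1.8500, -0.9850, 0.2250)
q' = (0.7268, 0.4826, -0.0007, 0.4887)
v' = (0.9100, -1.7900, -1.4400)
ω' = (-0.8656, 0.0415, -0.6189)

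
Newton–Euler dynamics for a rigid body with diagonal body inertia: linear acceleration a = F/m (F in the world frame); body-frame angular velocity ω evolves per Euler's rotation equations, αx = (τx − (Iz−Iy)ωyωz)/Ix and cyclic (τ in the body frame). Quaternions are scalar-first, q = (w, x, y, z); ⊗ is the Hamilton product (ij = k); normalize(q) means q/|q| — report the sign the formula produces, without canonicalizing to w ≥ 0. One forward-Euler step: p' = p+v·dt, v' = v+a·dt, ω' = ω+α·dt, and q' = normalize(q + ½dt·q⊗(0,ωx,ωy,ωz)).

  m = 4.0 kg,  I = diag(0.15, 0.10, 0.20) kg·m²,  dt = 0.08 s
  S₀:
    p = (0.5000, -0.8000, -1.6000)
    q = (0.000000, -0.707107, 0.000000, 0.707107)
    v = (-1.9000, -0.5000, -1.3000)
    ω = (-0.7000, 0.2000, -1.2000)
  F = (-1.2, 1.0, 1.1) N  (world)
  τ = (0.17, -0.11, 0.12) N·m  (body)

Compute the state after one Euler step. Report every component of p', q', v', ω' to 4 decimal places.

p' = (0.3480, -0.8400, -1.7040)
q' = (0.0141, -0.7116, -0.0537, 0.7003)
v' = (-1.9240, -0.4800, -1.2780)
ω' = (-0.5965, 0.1456, -1.1548)

ω×(Iω) gyroscopic = (-0.0240, -0.0420, 0.0070)
angular accel α = (1.2933, -0.6800, 0.5650)
ω' = ω + α·dt = (-0.5965, 0.1456, -1.1548)
Hamilton product q⊗(0,ω) = (0.3535535, -0.1414214, -1.3435033, -0.1414214)
q + ½dt·q⊗(0,ω), renormalized = (0.0141, -0.7116, -0.0537, 0.7003)
a = (-0.3000, 0.2500, 0.2750)
p + v·dt = (0.3480, -0.8400, -1.7040)
v + (F/m)dt = (-1.9240, -0.4800, -1.2780)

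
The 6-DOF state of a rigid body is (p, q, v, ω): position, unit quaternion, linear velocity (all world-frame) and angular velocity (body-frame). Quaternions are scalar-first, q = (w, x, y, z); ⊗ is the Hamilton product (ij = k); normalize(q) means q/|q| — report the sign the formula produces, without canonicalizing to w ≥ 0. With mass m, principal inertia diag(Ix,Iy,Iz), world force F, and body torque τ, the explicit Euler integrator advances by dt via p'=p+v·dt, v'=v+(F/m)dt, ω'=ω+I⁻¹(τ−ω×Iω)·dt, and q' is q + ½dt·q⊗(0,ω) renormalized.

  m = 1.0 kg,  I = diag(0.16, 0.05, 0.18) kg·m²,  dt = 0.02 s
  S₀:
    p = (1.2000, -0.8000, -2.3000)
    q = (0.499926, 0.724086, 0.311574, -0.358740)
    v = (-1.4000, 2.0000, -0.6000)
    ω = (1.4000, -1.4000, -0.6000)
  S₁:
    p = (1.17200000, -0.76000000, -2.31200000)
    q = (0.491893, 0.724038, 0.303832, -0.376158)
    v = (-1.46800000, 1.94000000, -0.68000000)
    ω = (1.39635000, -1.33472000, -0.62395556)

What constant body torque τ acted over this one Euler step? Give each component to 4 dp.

τ = (0.0800, 0.1800, 0.0000)

rate change Δω = (-0.00365000, 0.06528000, -0.02395556)
ω₀×(Iω₀) = (0.1092, 0.0168, 0.2156)
I·α + gyro = (0.0800, 0.1800, 0.0000)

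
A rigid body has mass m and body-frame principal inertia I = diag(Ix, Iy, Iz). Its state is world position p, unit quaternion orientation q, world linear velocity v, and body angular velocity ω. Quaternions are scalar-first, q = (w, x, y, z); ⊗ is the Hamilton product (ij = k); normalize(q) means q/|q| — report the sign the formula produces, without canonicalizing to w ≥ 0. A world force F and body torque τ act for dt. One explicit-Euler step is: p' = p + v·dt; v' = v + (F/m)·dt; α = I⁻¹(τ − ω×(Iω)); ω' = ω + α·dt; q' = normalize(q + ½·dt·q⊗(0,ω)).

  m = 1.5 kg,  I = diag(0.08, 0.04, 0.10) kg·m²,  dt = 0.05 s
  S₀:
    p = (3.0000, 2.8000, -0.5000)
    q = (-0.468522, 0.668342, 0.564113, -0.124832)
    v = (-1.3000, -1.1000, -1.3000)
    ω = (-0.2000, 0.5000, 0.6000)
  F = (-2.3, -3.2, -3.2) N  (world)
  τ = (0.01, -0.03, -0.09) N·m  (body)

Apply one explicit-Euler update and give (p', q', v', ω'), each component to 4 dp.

gyro term ω×Iω = (0.0180, 0.0024, 0.0040)
(τ − ω×Iω)/I = (-0.1000, -0.8100, -0.9400)
ω + α·dt = (-0.2050, 0.4595, 0.5530)
Hamilton product q⊗(0,ω) = (-0.0734889, 0.4945882, -0.6102998, 0.1658804)
updated quaternion q' = (-0.4703, 0.6806, 0.5487, -0.1207)
a = (-1.5333, -2.1333, -2.1333)
new position p' = (2.9350, 2.7450, -0.5650)
v + (F/m)dt = (-1.3767, -1.2067, -1.4067)

p' = (2.9350, 2.7450, -0.5650)
q' = (-0.4703, 0.6806, 0.5487, -0.1207)
v' = (-1.3767, -1.2067, -1.4067)
ω' = (-0.2050, 0.4595, 0.5530)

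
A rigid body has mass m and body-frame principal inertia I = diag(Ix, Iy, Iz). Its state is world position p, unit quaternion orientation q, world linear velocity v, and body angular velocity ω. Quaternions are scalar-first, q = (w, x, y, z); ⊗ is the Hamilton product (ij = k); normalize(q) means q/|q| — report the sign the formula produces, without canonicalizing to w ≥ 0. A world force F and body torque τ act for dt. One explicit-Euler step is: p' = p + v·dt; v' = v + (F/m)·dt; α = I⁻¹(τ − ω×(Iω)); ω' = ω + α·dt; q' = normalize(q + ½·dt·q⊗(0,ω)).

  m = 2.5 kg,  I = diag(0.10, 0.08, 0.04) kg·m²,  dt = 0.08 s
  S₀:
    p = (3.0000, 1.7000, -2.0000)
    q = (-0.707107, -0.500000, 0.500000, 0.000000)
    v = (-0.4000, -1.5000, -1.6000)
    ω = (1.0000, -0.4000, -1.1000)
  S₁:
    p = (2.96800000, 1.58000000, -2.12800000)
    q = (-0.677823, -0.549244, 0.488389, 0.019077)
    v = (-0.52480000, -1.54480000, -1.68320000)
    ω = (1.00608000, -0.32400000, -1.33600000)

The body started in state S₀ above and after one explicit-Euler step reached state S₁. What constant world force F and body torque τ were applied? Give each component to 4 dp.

rate change Δω = (0.00608000, 0.07600000, -0.23600000)
applied torque τ = (-0.0100, 0.0100, -0.1100)
Δv = v₁−v₀ = (-0.12480000, -0.04480000, -0.08320000)
m·(v₁−v₀)/dt = (-3.9000, -1.4000, -2.6000)

F = (-3.9000, -1.4000, -2.6000)
τ = (-0.0100, 0.0100, -0.1100)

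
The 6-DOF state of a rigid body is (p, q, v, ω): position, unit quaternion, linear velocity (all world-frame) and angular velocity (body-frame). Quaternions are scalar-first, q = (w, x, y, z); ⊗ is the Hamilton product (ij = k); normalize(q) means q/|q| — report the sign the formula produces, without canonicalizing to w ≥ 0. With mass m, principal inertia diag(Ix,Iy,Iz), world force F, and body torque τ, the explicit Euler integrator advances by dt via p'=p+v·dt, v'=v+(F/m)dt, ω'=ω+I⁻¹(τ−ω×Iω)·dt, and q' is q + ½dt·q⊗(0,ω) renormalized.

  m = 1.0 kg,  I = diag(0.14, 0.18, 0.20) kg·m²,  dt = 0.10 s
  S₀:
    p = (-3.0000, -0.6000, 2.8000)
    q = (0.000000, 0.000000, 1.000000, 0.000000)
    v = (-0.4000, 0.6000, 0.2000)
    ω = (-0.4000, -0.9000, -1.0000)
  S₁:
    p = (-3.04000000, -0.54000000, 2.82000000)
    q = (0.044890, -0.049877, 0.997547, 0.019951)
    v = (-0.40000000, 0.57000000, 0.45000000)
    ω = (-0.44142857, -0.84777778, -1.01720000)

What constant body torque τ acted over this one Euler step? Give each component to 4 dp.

τ = (-0.0400, 0.0700, -0.0200)

Δω = ω₁−ω₀ = (-0.04142857, 0.05222222, -0.01720000)
I·α + gyro = (-0.0400, 0.0700, -0.0200)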